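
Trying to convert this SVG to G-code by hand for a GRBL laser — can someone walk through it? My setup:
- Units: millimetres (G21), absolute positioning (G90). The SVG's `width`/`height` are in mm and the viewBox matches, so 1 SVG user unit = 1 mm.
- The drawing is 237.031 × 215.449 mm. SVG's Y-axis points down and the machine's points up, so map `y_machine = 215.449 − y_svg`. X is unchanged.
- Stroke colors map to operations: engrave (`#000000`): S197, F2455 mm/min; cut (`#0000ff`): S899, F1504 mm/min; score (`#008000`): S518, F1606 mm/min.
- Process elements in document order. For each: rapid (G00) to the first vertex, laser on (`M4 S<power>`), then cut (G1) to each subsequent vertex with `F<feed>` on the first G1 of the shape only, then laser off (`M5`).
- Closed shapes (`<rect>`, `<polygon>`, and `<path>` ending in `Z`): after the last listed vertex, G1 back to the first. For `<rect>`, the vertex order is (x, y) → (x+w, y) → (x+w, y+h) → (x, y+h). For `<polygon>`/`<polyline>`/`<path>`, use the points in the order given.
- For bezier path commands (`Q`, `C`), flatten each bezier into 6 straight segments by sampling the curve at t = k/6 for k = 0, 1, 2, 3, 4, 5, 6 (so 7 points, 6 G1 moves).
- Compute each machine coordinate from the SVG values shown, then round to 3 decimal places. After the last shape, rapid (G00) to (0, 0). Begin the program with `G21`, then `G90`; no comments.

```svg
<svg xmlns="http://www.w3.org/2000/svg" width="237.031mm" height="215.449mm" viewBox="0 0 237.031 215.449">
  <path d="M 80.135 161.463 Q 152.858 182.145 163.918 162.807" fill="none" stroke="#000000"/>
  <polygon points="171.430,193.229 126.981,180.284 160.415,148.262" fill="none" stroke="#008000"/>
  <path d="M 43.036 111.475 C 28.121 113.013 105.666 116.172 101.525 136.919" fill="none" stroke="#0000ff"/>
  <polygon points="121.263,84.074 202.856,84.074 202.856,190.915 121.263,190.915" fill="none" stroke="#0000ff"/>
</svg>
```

viewBox `0 0 237.031 215.449` with mm width/height → 1 unit = 1 mm. Flip: y_m = 215.449 − y_svg.

**Shape 1** — `<path>` quadratic bezier, stroke `#000000` → engrave (S197, F2455). Control points (SVG): P0=(80.135,161.463), P1=(152.858,182.145), P2=(163.918,162.807); sampled at t=k/6. Machine vertices: (80.135,53.986) → (102.663,48.204) → (121.766,44.645) → (137.442,43.309) → (149.693,44.197) → (158.518,47.308) → (163.918,52.642). Open path.

**Shape 2** — `<polygon>` regular polygon, stroke `#008000` → score (S518, F1606). Machine vertices: (171.430,22.220) → (126.981,35.165) → (160.415,67.187) → (171.430,22.220). Closed: final G1 returns to the first vertex.

**Shape 3** — `<path>` cubic bezier, stroke `#0000ff` → cut (S899, F1504). Control points (SVG): P0=(43.036,111.475), P1=(28.121,113.013), P2=(105.666,116.172), P3=(101.525,136.919); sampled at t=k/6. Machine vertices: (43.036,103.974) → (42.477,102.996) → (52.491,101.304) → (68.240,98.455) → (84.887,94.006) → (97.595,87.512) → (101.525,78.530). Open path.

**Shape 4** — `<polygon>` rectangle, stroke `#0000ff` → cut (S899, F1504). Machine vertices: (121.263,131.375) → (202.856,131.375) → (202.856,24.534) → (121.263,24.534) → (121.263,131.375). Closed: final G1 returns to the first vertex.

G21
G90
G00 X80.135 Y53.986
M4 S197
G1 X102.663 Y48.204 F2455
G1 X121.766 Y44.645
G1 X137.442 Y43.309
G1 X149.693 Y44.197
G1 X158.518 Y47.308
G1 X163.918 Y52.642
M5
G00 X171.430 Y22.220
M4 S518
G1 X126.981 Y35.165 F1606
G1 X160.415 Y67.187
G1 X171.430 Y22.220
M5
G00 X43.036 Y103.974
M4 S899
G1 X42.477 Y102.996 F1504
G1 X52.491 Y101.304
G1 X68.240 Y98.455
G1 X84.887 Y94.006
G1 X97.595 Y87.512
G1 X101.525 Y78.530
M5
G00 X121.263 Y131.375
M4 S899
G1 X202.856 Y131.375 F1504
G1 X202.856 Y24.534
G1 X121.263 Y24.534
G1 X121.263 Y131.375
M5
G00 X0.000 Y0.000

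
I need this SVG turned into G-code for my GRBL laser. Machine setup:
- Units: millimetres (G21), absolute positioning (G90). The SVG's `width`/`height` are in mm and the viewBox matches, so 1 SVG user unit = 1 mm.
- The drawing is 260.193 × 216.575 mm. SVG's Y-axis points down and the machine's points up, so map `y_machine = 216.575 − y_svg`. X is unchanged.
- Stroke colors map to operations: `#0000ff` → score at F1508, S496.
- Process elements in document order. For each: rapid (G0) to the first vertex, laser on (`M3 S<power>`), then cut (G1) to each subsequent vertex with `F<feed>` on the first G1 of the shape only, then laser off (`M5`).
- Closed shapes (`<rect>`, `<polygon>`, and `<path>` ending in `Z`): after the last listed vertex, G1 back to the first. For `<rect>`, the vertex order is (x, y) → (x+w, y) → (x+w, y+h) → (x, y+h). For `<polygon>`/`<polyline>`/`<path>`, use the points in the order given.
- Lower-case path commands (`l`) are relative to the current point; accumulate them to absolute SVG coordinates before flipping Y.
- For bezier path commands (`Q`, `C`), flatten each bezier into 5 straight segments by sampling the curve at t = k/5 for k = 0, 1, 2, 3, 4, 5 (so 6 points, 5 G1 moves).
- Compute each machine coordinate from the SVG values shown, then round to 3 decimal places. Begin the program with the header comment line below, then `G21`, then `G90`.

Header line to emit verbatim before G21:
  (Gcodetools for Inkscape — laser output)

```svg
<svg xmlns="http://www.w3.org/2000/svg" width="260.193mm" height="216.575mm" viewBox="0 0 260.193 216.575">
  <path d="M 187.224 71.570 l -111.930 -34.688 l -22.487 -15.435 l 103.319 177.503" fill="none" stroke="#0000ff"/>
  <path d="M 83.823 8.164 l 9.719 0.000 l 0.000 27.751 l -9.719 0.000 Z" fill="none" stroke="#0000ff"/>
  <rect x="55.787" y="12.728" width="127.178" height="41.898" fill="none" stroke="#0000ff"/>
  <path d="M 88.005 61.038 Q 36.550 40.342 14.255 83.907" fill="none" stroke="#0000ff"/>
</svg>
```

Since the viewBox matches the mm dimensions, user units are millimetres directly. The only transform is the Y-flip y_m = 216.575 − y_svg.

Shape 1 is a open polyline drawn with `<path>`. Its stroke #0000ff means score at S496, F1508. After flipping Y the toolpath is (187.224,145.005) → (75.294,179.693) → (52.807,195.128) → (156.126,17.625).

Shape 2 is a rectangle drawn with `<path>`. Its stroke #0000ff means score at S496, F1508. After flipping Y the toolpath is (83.823,208.411) → (93.542,208.411) → (93.542,180.660) → (83.823,180.660) → (83.823,208.411), returning to the start.

Shape 3 is a rectangle drawn with `<rect>`. Its stroke #0000ff means score at S496, F1508. After flipping Y the toolpath is (55.787,203.847) → (182.965,203.847) → (182.965,161.949) → (55.787,161.949) → (55.787,203.847), returning to the start.

Shape 4 is a quadratic bezier drawn with `<path>`. Its stroke #0000ff means score at S496, F1508. After flipping Y the toolpath is (88.005,155.537) → (68.589,161.245) → (51.507,161.812) → (36.757,157.238) → (24.339,147.524) → (14.255,132.668).

(Gcodetools for Inkscape — laser output)
G21
G90
G0 X187.224 Y145.005
M3 S496
G1 X75.294 Y179.693 F1508
G1 X52.807 Y195.128
G1 X156.126 Y17.625
M5
G0 X83.823 Y208.411
M3 S496
G1 X93.542 Y208.411 F1508
G1 X93.542 Y180.660
G1 X83.823 Y180.660
G1 X83.823 Y208.411
M5
G0 X55.787 Y203.847
M3 S496
G1 X182.965 Y203.847 F1508
G1 X182.965 Y161.949
G1 X55.787 Y161.949
G1 X55.787 Y203.847
M5
G0 X88.005 Y155.537
M3 S496
G1 X68.589 Y161.245 F1508
G1 X51.507 Y161.812
G1 X36.757 Y157.238
G1 X24.339 Y147.524
G1 X14.255 Y132.668
M5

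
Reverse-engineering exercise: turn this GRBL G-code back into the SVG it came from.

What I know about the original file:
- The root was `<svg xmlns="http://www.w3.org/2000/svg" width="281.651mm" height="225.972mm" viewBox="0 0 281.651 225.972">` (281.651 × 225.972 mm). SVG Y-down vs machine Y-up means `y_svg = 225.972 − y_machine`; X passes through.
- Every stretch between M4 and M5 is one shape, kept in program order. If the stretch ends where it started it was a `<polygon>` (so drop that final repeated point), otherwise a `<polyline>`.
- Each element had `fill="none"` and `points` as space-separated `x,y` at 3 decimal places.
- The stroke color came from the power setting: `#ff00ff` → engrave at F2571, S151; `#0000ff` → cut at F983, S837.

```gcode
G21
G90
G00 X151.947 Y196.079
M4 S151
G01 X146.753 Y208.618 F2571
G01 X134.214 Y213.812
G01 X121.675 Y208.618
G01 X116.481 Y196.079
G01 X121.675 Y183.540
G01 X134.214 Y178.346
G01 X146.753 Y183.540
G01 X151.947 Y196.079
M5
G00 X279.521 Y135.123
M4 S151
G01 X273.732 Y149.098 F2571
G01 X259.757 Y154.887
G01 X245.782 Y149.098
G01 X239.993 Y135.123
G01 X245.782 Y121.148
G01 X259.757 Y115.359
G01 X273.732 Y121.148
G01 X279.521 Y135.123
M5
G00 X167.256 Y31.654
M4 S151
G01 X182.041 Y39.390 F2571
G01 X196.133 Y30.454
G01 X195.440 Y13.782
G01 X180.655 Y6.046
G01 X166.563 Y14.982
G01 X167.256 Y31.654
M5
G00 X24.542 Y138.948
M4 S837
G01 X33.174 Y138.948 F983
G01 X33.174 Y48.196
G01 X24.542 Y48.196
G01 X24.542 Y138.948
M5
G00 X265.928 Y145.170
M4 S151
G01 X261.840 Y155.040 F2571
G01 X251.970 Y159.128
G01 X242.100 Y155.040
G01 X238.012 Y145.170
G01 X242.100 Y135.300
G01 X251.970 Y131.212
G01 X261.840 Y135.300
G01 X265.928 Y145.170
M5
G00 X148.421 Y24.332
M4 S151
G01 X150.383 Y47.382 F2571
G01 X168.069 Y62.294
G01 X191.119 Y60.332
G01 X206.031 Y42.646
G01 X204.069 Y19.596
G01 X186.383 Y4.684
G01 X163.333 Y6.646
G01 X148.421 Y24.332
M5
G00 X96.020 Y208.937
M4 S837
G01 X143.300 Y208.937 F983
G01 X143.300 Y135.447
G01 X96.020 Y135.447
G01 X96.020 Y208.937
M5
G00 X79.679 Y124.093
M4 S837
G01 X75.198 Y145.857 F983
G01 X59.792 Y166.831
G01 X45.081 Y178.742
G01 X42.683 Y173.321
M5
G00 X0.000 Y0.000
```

Machine Y-up, SVG Y-down with viewBox height 225.972, so y_svg = 225.972 − y_machine; X carries over.

Run 1: power S151 maps to stroke `#ff00ff` (engrave). The run returns to its start, so emit a `<polygon>` with points (Y-flipped): 151.947,29.893 146.753,17.354 134.214,12.160 121.675,17.354 116.481,29.893 121.675,42.432 134.214,47.626 146.753,42.432.

Run 2: the run's S151 means `#ff00ff` (engrave). The run returns to its start, so emit a `<polygon>` with points (Y-flipped): 279.521,90.849 273.732,76.874 259.757,71.085 245.782,76.874 239.993,90.849 245.782,104.824 259.757,110.613 273.732,104.824.

Run 3: the run's S151 means `#ff00ff` (engrave). The run returns to its start, so emit a `<polygon>` with points (Y-flipped): 167.256,194.318 182.041,186.582 196.133,195.518 195.440,212.190 180.655,219.926 166.563,210.990.

Run 4: the run's S837 means `#0000ff` (cut). The run returns to its start, so emit a `<polygon>` with points (Y-flipped): 24.542,87.024 33.174,87.024 33.174,177.776 24.542,177.776.

Run 5: the run's S151 means `#ff00ff` (engrave). The run returns to its start, so emit a `<polygon>` with points (Y-flipped): 265.928,80.802 261.840,70.932 251.970,66.844 242.100,70.932 238.012,80.802 242.100,90.672 251.970,94.760 261.840,90.672.

Run 6: power S151 maps to stroke `#ff00ff` (engrave). The run returns to its start, so emit a `<polygon>` with points (Y-flipped): 148.421,201.640 150.383,178.590 168.069,163.678 191.119,165.640 206.031,183.326 204.069,206.376 186.383,221.288 163.333,219.326.

Run 7: power S837 maps to stroke `#0000ff` (cut). The run returns to its start, so emit a `<polygon>` with points (Y-flipped): 96.020,17.035 143.300,17.035 143.300,90.525 96.020,90.525.

Run 8: the run's S837 means `#0000ff` (cut). The run is open, so emit a `<polyline>` with points (Y-flipped): 79.679,101.879 75.198,80.115 59.792,59.141 45.081,47.230 42.683,52.651.

<svg xmlns="http://www.w3.org/2000/svg" width="281.651mm" height="225.972mm" viewBox="0 0 281.651 225.972">
  <polygon points="151.947,29.893 146.753,17.354 134.214,12.160 121.675,17.354 116.481,29.893 121.675,42.432 134.214,47.626 146.753,42.432" fill="none" stroke="#ff00ff"/>
  <polygon points="279.521,90.849 273.732,76.874 259.757,71.085 245.782,76.874 239.993,90.849 245.782,104.824 259.757,110.613 273.732,104.824" fill="none" stroke="#ff00ff"/>
  <polygon points="167.256,194.318 182.041,186.582 196.133,195.518 195.440,212.190 180.655,219.926 166.563,210.990" fill="none" stroke="#ff00ff"/>
  <polygon points="24.542,87.024 33.174,87.024 33.174,177.776 24.542,177.776" fill="none" stroke="#0000ff"/>
  <polygon points="265.928,80.802 261.840,70.932 251.970,66.844 242.100,70.932 238.012,80.802 242.100,90.672 251.970,94.760 261.840,90.672" fill="none" stroke="#ff00ff"/>
  <polygon points="148.421,201.640 150.383,178.590 168.069,163.678 191.119,165.640 206.031,183.326 204.069,206.376 186.383,221.288 163.333,219.326" fill="none" stroke="#ff00ff"/>
  <polygon points="96.020,17.035 143.300,17.035 143.300,90.525 96.020,90.525" fill="none" stroke="#0000ff"/>
  <polyline points="79.679,101.879 75.198,80.115 59.792,59.141 45.081,47.230 42.683,52.651" fill="none" stroke="#0000ff"/>
</svg>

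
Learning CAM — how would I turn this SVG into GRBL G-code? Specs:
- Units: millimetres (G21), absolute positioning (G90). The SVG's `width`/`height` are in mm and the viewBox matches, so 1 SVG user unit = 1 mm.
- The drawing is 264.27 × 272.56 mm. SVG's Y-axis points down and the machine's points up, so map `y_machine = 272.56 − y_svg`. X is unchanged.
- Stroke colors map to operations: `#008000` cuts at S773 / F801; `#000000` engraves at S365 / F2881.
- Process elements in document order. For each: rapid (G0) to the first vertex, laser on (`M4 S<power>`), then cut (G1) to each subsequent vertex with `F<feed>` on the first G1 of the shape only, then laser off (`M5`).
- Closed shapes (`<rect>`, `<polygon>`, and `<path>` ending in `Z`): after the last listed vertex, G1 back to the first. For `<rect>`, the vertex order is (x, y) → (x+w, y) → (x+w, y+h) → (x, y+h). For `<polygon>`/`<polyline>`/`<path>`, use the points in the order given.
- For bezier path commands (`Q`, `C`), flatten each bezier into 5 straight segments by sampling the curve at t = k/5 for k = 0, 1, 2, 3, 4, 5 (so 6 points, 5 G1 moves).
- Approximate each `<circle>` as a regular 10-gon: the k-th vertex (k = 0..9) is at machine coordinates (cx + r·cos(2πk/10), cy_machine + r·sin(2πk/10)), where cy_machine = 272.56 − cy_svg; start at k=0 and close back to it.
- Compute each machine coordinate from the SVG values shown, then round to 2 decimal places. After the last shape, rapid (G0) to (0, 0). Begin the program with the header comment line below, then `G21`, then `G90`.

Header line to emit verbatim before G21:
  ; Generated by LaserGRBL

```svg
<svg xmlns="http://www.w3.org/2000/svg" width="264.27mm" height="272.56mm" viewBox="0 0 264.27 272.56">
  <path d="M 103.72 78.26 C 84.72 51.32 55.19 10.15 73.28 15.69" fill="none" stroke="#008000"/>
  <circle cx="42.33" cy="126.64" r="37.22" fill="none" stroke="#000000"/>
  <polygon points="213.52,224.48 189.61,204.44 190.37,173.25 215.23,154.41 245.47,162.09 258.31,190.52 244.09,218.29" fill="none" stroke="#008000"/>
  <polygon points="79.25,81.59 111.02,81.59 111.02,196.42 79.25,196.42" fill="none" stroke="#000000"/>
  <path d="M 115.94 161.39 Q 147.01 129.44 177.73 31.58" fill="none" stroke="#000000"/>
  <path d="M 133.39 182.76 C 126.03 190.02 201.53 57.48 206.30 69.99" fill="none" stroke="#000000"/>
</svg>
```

; Generated by LaserGRBL
G21
G90
G0 X103.72 Y194.30
M4 S773
G1 X91.52 Y211.68 F801
G1 X79.59 Y229.56
G1 X70.71 Y245.00
G1 X67.68 Y255.08
G1 X73.28 Y256.87
M5
G0 X79.55 Y145.92
M4 S365
G1 X72.44 Y167.80 F2881
G1 X53.83 Y181.32
G1 X30.83 Y181.32
G1 X12.22 Y167.80
G1 X5.11 Y145.92
G1 X12.22 Y124.04
G1 X30.83 Y110.52
G1 X53.83 Y110.52
G1 X72.44 Y124.04
G1 X79.55 Y145.92
M5
G0 X213.52 Y48.08
M4 S773
G1 X189.61 Y68.12 F801
G1 X190.37 Y99.31
G1 X215.23 Y118.15
G1 X245.47 Y110.47
G1 X258.31 Y82.04
G1 X244.09 Y54.27
G1 X213.52 Y48.08
M5
G0 X79.25 Y190.97
M4 S365
G1 X111.02 Y190.97 F2881
G1 X111.02 Y76.14
G1 X79.25 Y76.14
G1 X79.25 Y190.97
M5
G0 X115.94 Y111.17
M4 S365
G1 X128.35 Y126.59 F2881
G1 X140.74 Y147.28
G1 X153.10 Y173.24
G1 X165.43 Y204.47
G1 X177.73 Y240.98
M5
G0 X133.39 Y89.80
M4 S365
G1 X137.69 Y99.94 F2881
G1 X154.50 Y129.96
G1 X176.46 Y166.19
G1 X196.18 Y194.95
G1 X206.30 Y202.57
M5
G0 X0.00 Y0.00

viewBox `0 0 264.27 272.56` with mm width/height → 1 unit = 1 mm. Flip: y_m = 272.56 − y_svg.

**Shape 1** — `<path>` cubic bezier, stroke `#008000` → cut (S773, F801). Control points (SVG): P0=(103.72,78.26), P1=(84.72,51.32), P2=(55.19,10.15), P3=(73.28,15.69); sampled at t=k/5. Machine vertices: (103.72,194.30) → (91.52,211.68) → (79.59,229.56) → (70.71,245.00) → (67.68,255.08) → (73.28,256.87). Open path.

**Shape 2** — `<circle>` circle, stroke `#000000` → engrave (S365, F2881). Machine vertices: (79.55,145.92) → (72.44,167.80) → (53.83,181.32) → (30.83,181.32) → (12.22,167.80) → (5.11,145.92) → (12.22,124.04) → (30.83,110.52) → (53.83,110.52) → (72.44,124.04) → (79.55,145.92). Closed: final G1 returns to the first vertex.

**Shape 3** — `<polygon>` regular polygon, stroke `#008000` → cut (S773, F801). Machine vertices: (213.52,48.08) → (189.61,68.12) → (190.37,99.31) → (215.23,118.15) → (245.47,110.47) → (258.31,82.04) → (244.09,54.27) → (213.52,48.08). Closed: final G1 returns to the first vertex.

**Shape 4** — `<polygon>` rectangle, stroke `#000000` → engrave (S365, F2881). Machine vertices: (79.25,190.97) → (111.02,190.97) → (111.02,76.14) → (79.25,76.14) → (79.25,190.97). Closed: final G1 returns to the first vertex.

**Shape 5** — `<path>` quadratic bezier, stroke `#000000` → engrave (S365, F2881). Control points (SVG): P0=(115.94,161.39), P1=(147.01,129.44), P2=(177.73,31.58); sampled at t=k/5. Machine vertices: (115.94,111.17) → (128.35,126.59) → (140.74,147.28) → (153.10,173.24) → (165.43,204.47) → (177.73,240.98). Open path.

**Shape 6** — `<path>` cubic bezier, stroke `#000000` → engrave (S365, F2881). Control points (SVG): P0=(133.39,182.76), P1=(126.03,190.02), P2=(201.53,57.48), P3=(206.30,69.99); sampled at t=k/5. Machine vertices: (133.39,89.80) → (137.69,99.94) → (154.50,129.96) → (176.46,166.19) → (196.18,194.95) → (206.30,202.57). Open path.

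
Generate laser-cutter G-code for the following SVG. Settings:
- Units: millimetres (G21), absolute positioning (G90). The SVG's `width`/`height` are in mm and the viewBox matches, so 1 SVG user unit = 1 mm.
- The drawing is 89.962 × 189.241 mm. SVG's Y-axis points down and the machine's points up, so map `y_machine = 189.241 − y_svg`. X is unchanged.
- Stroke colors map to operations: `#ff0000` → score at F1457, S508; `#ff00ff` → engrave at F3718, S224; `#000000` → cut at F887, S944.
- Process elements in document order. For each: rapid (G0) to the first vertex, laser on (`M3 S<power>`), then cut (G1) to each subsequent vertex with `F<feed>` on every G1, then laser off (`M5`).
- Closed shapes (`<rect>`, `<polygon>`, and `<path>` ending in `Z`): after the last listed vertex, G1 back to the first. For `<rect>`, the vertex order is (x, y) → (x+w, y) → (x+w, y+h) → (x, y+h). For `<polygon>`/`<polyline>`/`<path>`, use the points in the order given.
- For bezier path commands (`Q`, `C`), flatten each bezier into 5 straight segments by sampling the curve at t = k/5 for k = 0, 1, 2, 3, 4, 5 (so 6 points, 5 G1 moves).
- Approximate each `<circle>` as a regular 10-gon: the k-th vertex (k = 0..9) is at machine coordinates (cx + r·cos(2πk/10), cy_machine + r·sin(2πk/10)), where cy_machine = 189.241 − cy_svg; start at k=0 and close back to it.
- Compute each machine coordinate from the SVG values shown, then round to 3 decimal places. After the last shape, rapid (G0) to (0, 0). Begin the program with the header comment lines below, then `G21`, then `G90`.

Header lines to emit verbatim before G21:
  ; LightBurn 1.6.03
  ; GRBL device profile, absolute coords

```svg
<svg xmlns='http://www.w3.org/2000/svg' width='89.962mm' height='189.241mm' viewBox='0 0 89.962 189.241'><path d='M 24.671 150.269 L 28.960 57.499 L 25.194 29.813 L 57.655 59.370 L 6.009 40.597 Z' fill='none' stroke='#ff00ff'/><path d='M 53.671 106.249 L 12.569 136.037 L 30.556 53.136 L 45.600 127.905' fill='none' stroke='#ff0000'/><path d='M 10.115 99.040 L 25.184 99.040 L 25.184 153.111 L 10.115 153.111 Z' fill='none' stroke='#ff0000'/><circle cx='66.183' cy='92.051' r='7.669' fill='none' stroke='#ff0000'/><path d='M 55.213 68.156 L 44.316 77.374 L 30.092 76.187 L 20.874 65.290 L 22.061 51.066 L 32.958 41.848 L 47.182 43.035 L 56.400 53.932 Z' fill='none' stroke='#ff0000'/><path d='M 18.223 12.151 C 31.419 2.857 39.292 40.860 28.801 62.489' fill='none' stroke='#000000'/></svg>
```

; LightBurn 1.6.03
; GRBL device profile, absolute coords
G21
G90
G0 X24.671 Y38.972
M3 S224
G1 X28.960 Y131.742 F3718
G1 X25.194 Y159.428 F3718
G1 X57.655 Y129.871 F3718
G1 X6.009 Y148.644 F3718
G1 X24.671 Y38.972 F3718
M5
G0 X53.671 Y82.992
M3 S508
G1 X12.569 Y53.204 F1457
G1 X30.556 Y136.105 F1457
G1 X45.600 Y61.336 F1457
M5
G0 X10.115 Y90.201
M3 S508
G1 X25.184 Y90.201 F1457
G1 X25.184 Y36.130 F1457
G1 X10.115 Y36.130 F1457
G1 X10.115 Y90.201 F1457
M5
G0 X73.852 Y97.190
M3 S508
G1 X72.387 Y101.698 F1457
G1 X68.553 Y104.484 F1457
G1 X63.813 Y104.484 F1457
G1 X59.979 Y101.698 F1457
G1 X58.514 Y97.190 F1457
G1 X59.979 Y92.682 F1457
G1 X63.813 Y89.896 F1457
G1 X68.553 Y89.896 F1457
G1 X72.387 Y92.682 F1457
G1 X73.852 Y97.190 F1457
M5
G0 X55.213 Y121.085
M3 S508
G1 X44.316 Y111.867 F1457
G1 X30.092 Y113.054 F1457
G1 X20.874 Y123.951 F1457
G1 X22.061 Y138.175 F1457
G1 X32.958 Y147.393 F1457
G1 X47.182 Y146.206 F1457
G1 X56.400 Y135.309 F1457
G1 X55.213 Y121.085 F1457
M5
G0 X18.223 Y177.090
M3 S944
G1 X25.398 Y177.500 F887
G1 X30.669 Y169.615 F887
G1 X33.410 Y156.491 F887
G1 X32.996 Y141.185 F887
G1 X28.801 Y126.752 F887
M5
G0 X0.000 Y0.000

viewBox `0 0 89.962 189.241` with mm width/height → 1 unit = 1 mm. Flip: y_m = 189.241 − y_svg.

**Shape 1** — `<path>` closed polygon, stroke `#ff00ff` → engrave (S224, F3718). Machine vertices: (24.671,38.972) → (28.960,131.742) → (25.194,159.428) → (57.655,129.871) → (6.009,148.644) → (24.671,38.972). Closed: final G1 returns to the first vertex.

**Shape 2** — `<path>` open polyline, stroke `#ff0000` → score (S508, F1457). Machine vertices: (53.671,82.992) → (12.569,53.204) → (30.556,136.105) → (45.600,61.336). Open path.

**Shape 3** — `<path>` rectangle, stroke `#ff0000` → score (S508, F1457). Machine vertices: (10.115,90.201) → (25.184,90.201) → (25.184,36.130) → (10.115,36.130) → (10.115,90.201). Closed: final G1 returns to the first vertex.

**Shape 4** — `<circle>` circle, stroke `#ff0000` → score (S508, F1457). Machine vertices: (73.852,97.190) → (72.387,101.698) → (68.553,104.484) → (63.813,104.484) → (59.979,101.698) → (58.514,97.190) → (59.979,92.682) → (63.813,89.896) → (68.553,89.896) → (72.387,92.682) → (73.852,97.190). Closed: final G1 returns to the first vertex.

**Shape 5** — `<path>` regular polygon, stroke `#ff0000` → score (S508, F1457). Machine vertices: (55.213,121.085) → (44.316,111.867) → (30.092,113.054) → (20.874,123.951) → (22.061,138.175) → (32.958,147.393) → (47.182,146.206) → (56.400,135.309) → (55.213,121.085). Closed: final G1 returns to the first vertex.

**Shape 6** — `<path>` cubic bezier, stroke `#000000` → cut (S944, F887). Control points (SVG): P0=(18.223,12.151), P1=(31.419,2.857), P2=(39.292,40.860), P3=(28.801,62.489); sampled at t=k/5. Machine vertices: (18.223,177.090) → (25.398,177.500) → (30.669,169.615) → (33.410,156.491) → (32.996,141.185) → (28.801,126.752). Open path.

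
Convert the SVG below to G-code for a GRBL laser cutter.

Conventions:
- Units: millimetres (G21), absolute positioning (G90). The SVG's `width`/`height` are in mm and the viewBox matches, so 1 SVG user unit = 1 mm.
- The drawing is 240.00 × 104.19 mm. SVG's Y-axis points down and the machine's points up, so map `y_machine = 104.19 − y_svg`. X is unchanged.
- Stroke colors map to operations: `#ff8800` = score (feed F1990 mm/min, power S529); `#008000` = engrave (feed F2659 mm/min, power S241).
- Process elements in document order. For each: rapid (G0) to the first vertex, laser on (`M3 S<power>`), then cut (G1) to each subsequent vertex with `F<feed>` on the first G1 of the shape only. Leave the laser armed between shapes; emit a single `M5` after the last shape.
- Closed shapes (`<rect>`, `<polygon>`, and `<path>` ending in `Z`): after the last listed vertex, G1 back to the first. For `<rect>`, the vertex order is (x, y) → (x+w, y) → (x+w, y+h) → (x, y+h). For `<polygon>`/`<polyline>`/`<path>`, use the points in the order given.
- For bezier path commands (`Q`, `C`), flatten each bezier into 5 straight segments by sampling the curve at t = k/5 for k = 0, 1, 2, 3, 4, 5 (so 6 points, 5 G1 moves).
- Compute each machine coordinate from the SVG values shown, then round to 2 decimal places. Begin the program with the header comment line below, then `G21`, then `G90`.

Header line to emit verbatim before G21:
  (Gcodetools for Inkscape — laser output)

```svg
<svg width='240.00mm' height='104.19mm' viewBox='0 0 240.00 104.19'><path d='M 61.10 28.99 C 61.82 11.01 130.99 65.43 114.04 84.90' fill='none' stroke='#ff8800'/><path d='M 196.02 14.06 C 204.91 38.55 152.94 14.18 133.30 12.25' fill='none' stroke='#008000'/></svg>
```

1 u = 1 mm; y_m = 104.19 − y.

[1] `<path>` cubic bezier, #ff8800→score S529 F1990: (61.10,75.20) → (68.51,78.16) → (84.93,68.89) → (102.93,52.56) → (115.11,34.31) → (114.04,19.29)

[2] `<path>` cubic bezier, #008000→engrave S241 F2659: (196.02,90.13) → (194.80,80.73) → (183.44,79.63) → (166.42,83.42) → (148.22,88.66) → (133.30,91.94)

(Gcodetools for Inkscape — laser output)
G21
G90
G0 X61.10 Y75.20
M3 S529
G1 X68.51 Y78.16 F1990
G1 X84.93 Y68.89
G1 X102.93 Y52.56
G1 X115.11 Y34.31
G1 X114.04 Y19.29
G0 X196.02 Y90.13
M3 S241
G1 X194.80 Y80.73 F2659
G1 X183.44 Y79.63
G1 X166.42 Y83.42
G1 X148.22 Y88.66
G1 X133.30 Y91.94
M5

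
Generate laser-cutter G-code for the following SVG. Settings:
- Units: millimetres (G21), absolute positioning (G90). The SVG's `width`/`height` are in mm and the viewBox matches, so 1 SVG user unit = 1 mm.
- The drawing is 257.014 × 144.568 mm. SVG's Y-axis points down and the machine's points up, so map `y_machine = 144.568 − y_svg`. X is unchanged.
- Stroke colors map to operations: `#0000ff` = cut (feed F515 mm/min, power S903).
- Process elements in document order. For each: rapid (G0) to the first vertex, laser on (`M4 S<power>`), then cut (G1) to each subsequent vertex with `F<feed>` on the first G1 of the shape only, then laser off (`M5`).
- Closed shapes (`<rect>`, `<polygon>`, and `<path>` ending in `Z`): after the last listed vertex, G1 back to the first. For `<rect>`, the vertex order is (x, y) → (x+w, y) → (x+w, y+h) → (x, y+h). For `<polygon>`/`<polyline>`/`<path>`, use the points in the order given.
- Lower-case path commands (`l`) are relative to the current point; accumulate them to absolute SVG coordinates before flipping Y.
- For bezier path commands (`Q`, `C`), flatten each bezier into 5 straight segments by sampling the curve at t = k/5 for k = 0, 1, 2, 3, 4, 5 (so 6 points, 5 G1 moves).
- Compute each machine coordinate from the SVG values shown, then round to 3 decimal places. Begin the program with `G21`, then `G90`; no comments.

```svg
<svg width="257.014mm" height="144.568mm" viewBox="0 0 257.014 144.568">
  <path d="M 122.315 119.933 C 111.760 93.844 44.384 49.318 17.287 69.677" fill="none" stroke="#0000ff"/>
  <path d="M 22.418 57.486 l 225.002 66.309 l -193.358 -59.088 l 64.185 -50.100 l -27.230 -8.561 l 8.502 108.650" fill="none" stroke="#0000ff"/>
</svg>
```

G21
G90
G0 X122.315 Y24.635
M4 S903
G1 X109.940 Y41.834 F515
G1 X88.589 Y59.459
G1 X62.923 Y73.510
G1 X37.602 Y79.987
G1 X17.287 Y74.891
M5
G0 X22.418 Y87.082
M4 S903
G1 X247.420 Y20.773 F515
G1 X54.062 Y79.861
G1 X118.247 Y129.961
G1 X91.017 Y138.522
G1 X99.519 Y29.872
M5

viewBox `0 0 257.014 144.568` with mm width/height → 1 unit = 1 mm. Flip: y_m = 144.568 − y_svg.

**Shape 1** — `<path>` cubic bezier, stroke `#0000ff` → cut (S903, F515). Control points (SVG): P0=(122.315,119.933), P1=(111.760,93.844), P2=(44.384,49.318), P3=(17.287,69.677); sampled at t=k/5. Machine vertices: (122.315,24.635) → (109.940,41.834) → (88.589,59.459) → (62.923,73.510) → (37.602,79.987) → (17.287,74.891). Open path.

**Shape 2** — `<path>` open polyline, stroke `#0000ff` → cut (S903, F515). Machine vertices: (22.418,87.082) → (247.420,20.773) → (54.062,79.861) → (118.247,129.961) → (91.017,138.522) → (99.519,29.872). Open path.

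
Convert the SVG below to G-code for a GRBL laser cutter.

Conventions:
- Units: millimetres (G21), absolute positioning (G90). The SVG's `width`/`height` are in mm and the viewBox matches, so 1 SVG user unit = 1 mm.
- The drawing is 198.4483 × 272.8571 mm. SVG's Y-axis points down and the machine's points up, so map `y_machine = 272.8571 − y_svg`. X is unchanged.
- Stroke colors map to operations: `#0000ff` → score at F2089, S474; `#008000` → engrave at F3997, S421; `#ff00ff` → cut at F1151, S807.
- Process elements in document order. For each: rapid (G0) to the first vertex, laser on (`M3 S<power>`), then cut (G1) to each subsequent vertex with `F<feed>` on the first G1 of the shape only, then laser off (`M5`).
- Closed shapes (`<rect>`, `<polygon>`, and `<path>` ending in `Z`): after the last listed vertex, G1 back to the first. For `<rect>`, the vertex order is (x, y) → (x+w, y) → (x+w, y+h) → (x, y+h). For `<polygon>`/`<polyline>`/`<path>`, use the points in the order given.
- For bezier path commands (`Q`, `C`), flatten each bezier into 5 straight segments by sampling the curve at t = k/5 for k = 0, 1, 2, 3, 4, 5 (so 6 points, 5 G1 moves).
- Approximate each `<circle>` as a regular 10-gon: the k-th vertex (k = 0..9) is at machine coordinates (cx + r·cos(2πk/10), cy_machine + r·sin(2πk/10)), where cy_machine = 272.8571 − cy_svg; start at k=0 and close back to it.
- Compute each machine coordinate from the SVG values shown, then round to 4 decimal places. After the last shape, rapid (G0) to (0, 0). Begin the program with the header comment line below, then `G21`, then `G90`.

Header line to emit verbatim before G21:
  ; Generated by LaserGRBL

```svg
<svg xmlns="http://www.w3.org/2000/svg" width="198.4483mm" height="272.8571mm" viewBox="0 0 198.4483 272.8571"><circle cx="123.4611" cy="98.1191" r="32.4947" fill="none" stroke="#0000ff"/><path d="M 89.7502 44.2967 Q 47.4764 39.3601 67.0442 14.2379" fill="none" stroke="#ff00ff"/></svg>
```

Since the viewBox matches the mm dimensions, user units are millimetres directly. The only transform is the Y-flip y_m = 272.8571 − y_svg.

Shape 1 is a circle drawn with `<circle>`. Its stroke #0000ff means score at S474, F2089. After flipping Y the toolpath is (155.9558,174.7380) → (149.7499,193.8379) → (133.5025,205.6423) → (113.4197,205.6423) → (97.1723,193.8379) → (90.9664,174.7380) → (97.1723,155.6381) → (113.4197,143.8337) → (133.5025,143.8337) → (149.7499,155.6381) → (155.9558,174.7380), returning to the start.

Shape 2 is a quadratic bezier drawn with `<path>`. Its stroke #ff00ff means cut at S807, F1151. After flipping Y the toolpath is (89.7502,228.5604) → (75.3143,231.3425) → (65.8258,235.7394) → (61.2846,241.7511) → (61.6907,249.3777) → (67.0442,258.6192).

; Generated by LaserGRBL
G21
G90
G0 X155.9558 Y174.7380
M3 S474
G1 X149.7499 Y193.8379 F2089
G1 X133.5025 Y205.6423
G1 X113.4197 Y205.6423
G1 X97.1723 Y193.8379
G1 X90.9664 Y174.7380
G1 X97.1723 Y155.6381
G1 X113.4197 Y143.8337
G1 X133.5025 Y143.8337
G1 X149.7499 Y155.6381
G1 X155.9558 Y174.7380
M5
G0 X89.7502 Y228.5604
M3 S807
G1 X75.3143 Y231.3425 F1151
G1 X65.8258 Y235.7394
G1 X61.2846 Y241.7511
G1 X61.6907 Y249.3777
G1 X67.0442 Y258.6192
M5
G0 X0.0000 Y0.0000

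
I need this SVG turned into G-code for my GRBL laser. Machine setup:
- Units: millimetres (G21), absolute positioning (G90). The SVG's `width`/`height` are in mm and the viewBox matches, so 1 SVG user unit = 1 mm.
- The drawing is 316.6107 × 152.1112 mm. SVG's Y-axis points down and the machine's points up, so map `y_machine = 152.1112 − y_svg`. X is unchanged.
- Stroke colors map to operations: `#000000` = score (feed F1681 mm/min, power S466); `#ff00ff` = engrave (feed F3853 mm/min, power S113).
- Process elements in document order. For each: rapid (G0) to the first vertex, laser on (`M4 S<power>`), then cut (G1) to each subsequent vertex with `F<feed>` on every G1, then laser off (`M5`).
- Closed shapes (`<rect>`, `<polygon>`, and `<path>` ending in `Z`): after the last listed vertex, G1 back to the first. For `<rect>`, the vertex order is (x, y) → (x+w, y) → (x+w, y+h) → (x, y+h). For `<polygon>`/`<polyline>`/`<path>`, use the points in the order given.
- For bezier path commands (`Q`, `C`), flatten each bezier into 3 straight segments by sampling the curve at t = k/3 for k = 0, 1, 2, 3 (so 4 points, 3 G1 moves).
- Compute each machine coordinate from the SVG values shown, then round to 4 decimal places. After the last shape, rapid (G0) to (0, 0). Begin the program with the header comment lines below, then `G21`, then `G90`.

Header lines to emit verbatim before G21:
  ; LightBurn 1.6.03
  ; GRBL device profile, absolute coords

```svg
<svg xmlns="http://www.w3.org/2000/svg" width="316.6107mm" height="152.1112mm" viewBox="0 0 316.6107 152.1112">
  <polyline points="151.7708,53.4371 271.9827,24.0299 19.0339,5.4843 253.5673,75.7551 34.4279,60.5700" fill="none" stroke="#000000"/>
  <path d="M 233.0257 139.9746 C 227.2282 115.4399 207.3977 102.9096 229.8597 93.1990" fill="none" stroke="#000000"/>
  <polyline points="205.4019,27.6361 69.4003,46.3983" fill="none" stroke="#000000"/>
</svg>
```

; LightBurn 1.6.03
; GRBL device profile, absolute coords
G21
G90
G0 X151.7708 Y98.6741
M4 S466
G1 X271.9827 Y128.0813 F1681
G1 X19.0339 Y146.6269 F1681
G1 X253.5673 Y76.3561 F1681
G1 X34.4279 Y91.5412 F1681
M5
G0 X233.0257 Y12.1366
M4 S466
G1 X224.6367 Y33.0100 F1681
G1 X219.4091 Y47.9215 F1681
G1 X229.8597 Y58.9122 F1681
M5
G0 X205.4019 Y124.4751
M4 S466
G1 X69.4003 Y105.7129 F1681
M5
G0 X0.0000 Y0.0000

Since the viewBox matches the mm dimensions, user units are millimetres directly. The only transform is the Y-flip y_m = 152.1112 − y_svg.

Shape 1 is a open polyline drawn with `<polyline>`. Its stroke #000000 means score at S466, F1681. After flipping Y the toolpath is (151.7708,98.6741) → (271.9827,128.0813) → (19.0339,146.6269) → (253.5673,76.3561) → (34.4279,91.5412).

Shape 2 is a cubic bezier drawn with `<path>`. Its stroke #000000 means score at S466, F1681. After flipping Y the toolpath is (233.0257,12.1366) → (224.6367,33.0100) → (219.4091,47.9215) → (229.8597,58.9122).

Shape 3 is a line segment drawn with `<polyline>`. Its stroke #000000 means score at S466, F1681. After flipping Y the toolpath is (205.4019,124.4751) → (69.4003,105.7129).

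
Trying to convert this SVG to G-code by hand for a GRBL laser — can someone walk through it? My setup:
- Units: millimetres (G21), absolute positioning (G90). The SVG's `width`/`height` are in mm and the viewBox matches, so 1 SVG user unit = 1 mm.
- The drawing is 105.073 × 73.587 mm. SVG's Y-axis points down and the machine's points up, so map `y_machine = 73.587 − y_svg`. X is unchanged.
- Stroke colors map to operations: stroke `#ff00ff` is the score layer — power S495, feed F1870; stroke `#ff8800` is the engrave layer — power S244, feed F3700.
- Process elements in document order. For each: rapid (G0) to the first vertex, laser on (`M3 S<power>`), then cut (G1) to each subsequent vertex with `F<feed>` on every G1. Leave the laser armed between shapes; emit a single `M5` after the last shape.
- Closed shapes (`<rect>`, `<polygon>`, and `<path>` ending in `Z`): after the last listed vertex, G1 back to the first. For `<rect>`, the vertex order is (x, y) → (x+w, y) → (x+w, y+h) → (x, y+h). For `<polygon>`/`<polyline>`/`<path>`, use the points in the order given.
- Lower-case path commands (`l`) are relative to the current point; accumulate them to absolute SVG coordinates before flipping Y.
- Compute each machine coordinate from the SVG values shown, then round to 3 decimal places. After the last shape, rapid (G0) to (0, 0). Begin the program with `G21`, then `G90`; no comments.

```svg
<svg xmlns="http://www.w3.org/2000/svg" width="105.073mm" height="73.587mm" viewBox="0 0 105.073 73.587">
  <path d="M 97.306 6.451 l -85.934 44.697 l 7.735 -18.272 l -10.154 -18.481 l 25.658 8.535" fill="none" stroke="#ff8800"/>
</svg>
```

G21
G90
G0 X97.306 Y67.136
M3 S244
G1 X11.372 Y22.439 F3700
G1 X19.107 Y40.711 F3700
G1 X8.953 Y59.192 F3700
G1 X34.611 Y50.657 F3700
M5
G0 X0.000 Y0.000

1 u = 1 mm; y_m = 73.587 − y.

[1] `<path>` open polyline, #ff8800→engrave S244 F3700: (97.306,67.136) → (11.372,22.439) → (19.107,40.711) → (8.953,59.192) → (34.611,50.657)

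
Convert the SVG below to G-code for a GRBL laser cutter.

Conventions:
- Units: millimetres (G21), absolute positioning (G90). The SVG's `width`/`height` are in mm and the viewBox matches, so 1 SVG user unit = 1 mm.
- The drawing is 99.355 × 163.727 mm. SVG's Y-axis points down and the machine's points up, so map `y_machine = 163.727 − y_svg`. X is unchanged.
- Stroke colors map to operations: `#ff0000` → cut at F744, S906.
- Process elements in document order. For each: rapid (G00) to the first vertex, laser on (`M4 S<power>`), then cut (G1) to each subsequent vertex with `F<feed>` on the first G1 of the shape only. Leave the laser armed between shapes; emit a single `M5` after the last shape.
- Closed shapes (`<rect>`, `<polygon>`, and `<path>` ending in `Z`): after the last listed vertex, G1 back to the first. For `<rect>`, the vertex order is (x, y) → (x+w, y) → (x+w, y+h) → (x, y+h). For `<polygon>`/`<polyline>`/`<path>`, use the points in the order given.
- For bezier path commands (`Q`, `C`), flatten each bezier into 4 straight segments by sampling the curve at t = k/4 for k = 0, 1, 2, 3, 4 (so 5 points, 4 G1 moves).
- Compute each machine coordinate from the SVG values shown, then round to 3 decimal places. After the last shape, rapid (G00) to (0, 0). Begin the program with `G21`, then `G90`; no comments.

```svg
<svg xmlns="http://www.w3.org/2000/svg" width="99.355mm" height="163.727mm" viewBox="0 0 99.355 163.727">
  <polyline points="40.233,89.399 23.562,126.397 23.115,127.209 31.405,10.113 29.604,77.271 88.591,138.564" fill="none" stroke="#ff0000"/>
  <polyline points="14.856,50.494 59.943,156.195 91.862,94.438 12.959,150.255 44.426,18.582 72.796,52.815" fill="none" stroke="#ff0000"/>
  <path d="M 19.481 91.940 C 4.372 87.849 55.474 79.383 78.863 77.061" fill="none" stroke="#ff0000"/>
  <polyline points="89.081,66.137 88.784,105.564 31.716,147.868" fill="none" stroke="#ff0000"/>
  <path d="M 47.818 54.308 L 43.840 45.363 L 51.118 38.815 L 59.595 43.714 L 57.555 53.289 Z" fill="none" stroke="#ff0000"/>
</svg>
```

Since the viewBox matches the mm dimensions, user units are millimetres directly. The only transform is the Y-flip y_m = 163.727 − y_svg.

Shape 1 is a open polyline drawn with `<polyline>`. Its stroke #ff0000 means cut at S906, F744. After flipping Y the toolpath is (40.233,74.328) → (23.562,37.330) → (23.115,36.518) → (31.405,153.614) → (29.604,86.456) → (88.591,25.163).

Shape 2 is a open polyline drawn with `<polyline>`. Its stroke #ff0000 means cut at S906, F744. After flipping Y the toolpath is (14.856,113.233) → (59.943,7.532) → (91.862,69.289) → (12.959,13.472) → (44.426,145.145) → (72.796,110.912).

Shape 3 is a cubic bezier drawn with `<path>`. Its stroke #ff0000 means cut at S906, F744. After flipping Y the toolpath is (19.481,71.787) → (19.096,75.511) → (34.735,79.890) → (57.593,83.937) → (78.863,86.666).

Shape 4 is a open polyline drawn with `<polyline>`. Its stroke #ff0000 means cut at S906, F744. After flipping Y the toolpath is (89.081,97.590) → (88.784,58.163) → (31.716,15.859).

Shape 5 is a regular polygon drawn with `<path>`. Its stroke #ff0000 means cut at S906, F744. After flipping Y the toolpath is (47.818,109.419) → (43.840,118.364) → (51.118,124.912) → (59.595,120.013) → (57.555,110.438) → (47.818,109.419), returning to the start.

G21
G90
G00 X40.233 Y74.328
M4 S906
G1 X23.562 Y37.330 F744
G1 X23.115 Y36.518
G1 X31.405 Y153.614
G1 X29.604 Y86.456
G1 X88.591 Y25.163
G00 X14.856 Y113.233
M4 S906
G1 X59.943 Y7.532 F744
G1 X91.862 Y69.289
G1 X12.959 Y13.472
G1 X44.426 Y145.145
G1 X72.796 Y110.912
G00 X19.481 Y71.787
M4 S906
G1 X19.096 Y75.511 F744
G1 X34.735 Y79.890
G1 X57.593 Y83.937
G1 X78.863 Y86.666
G00 X89.081 Y97.590
M4 S906
G1 X88.784 Y58.163 F744
G1 X31.716 Y15.859
G00 X47.818 Y109.419
M4 S906
G1 X43.840 Y118.364 F744
G1 X51.118 Y124.912
G1 X59.595 Y120.013
G1 X57.555 Y110.438
G1 X47.818 Y109.419
M5
G00 X0.000 Y0.000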